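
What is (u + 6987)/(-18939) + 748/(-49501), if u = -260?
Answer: -5884061/15889821 ≈ -0.37030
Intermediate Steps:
(u + 6987)/(-18939) + 748/(-49501) = (-260 + 6987)/(-18939) + 748/(-49501) = 6727*(-1/18939) + 748*(-1/49501) = -6727/18939 - 748/49501 = -5884061/15889821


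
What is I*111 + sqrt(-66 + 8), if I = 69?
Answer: 7659 + I*sqrt(58) ≈ 7659.0 + 7.6158*I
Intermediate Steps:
I*111 + sqrt(-66 + 8) = 69*111 + sqrt(-66 + 8) = 7659 + sqrt(-58) = 7659 + I*sqrt(58)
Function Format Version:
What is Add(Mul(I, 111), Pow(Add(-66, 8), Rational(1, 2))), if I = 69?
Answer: Add(7659, Mul(I, Pow(58, Rational(1, 2)))) ≈ Add(7659.0, Mul(7.6158, I))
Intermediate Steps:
Add(Mul(I, 111), Pow(Add(-66, 8), Rational(1, 2))) = Add(Mul(69, 111), Pow(Add(-66, 8), Rational(1, 2))) = Add(7659, Pow(-58, Rational(1, 2))) = Add(7659, Mul(I, Pow(58, Rational(1, 2))))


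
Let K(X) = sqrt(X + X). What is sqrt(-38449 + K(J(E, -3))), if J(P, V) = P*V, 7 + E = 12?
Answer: sqrt(-38449 + I*sqrt(30)) ≈ 0.014 + 196.08*I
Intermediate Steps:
E = 5 (E = -7 + 12 = 5)
K(X) = sqrt(2)*sqrt(X) (K(X) = sqrt(2*X) = sqrt(2)*sqrt(X))
sqrt(-38449 + K(J(E, -3))) = sqrt(-38449 + sqrt(2)*sqrt(5*(-3))) = sqrt(-38449 + sqrt(2)*sqrt(-15)) = sqrt(-38449 + sqrt(2)*(I*sqrt(15))) = sqrt(-38449 + I*sqrt(30))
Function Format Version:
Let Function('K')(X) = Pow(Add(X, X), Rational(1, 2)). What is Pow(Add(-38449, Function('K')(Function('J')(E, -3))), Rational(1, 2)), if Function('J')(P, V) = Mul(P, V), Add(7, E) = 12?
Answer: Pow(Add(-38449, Mul(I, Pow(30, Rational(1, 2)))), Rational(1, 2)) ≈ Add(0.014, Mul(196.08, I))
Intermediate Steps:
E = 5 (E = Add(-7, 12) = 5)
Function('K')(X) = Mul(Pow(2, Rational(1, 2)), Pow(X, Rational(1, 2))) (Function('K')(X) = Pow(Mul(2, X), Rational(1, 2)) = Mul(Pow(2, Rational(1, 2)), Pow(X, Rational(1, 2))))
Pow(Add(-38449, Function('K')(Function('J')(E, -3))), Rational(1, 2)) = Pow(Add(-38449, Mul(Pow(2, Rational(1, 2)), Pow(Mul(5, -3), Rational(1, 2)))), Rational(1, 2)) = Pow(Add(-38449, Mul(Pow(2, Rational(1, 2)), Pow(-15, Rational(1, 2)))), Rational(1, 2)) = Pow(Add(-38449, Mul(Pow(2, Rational(1, 2)), Mul(I, Pow(15, Rational(1, 2))))), Rational(1, 2)) = Pow(Add(-38449, Mul(I, Pow(30, Rational(1, 2)))), Rational(1, 2))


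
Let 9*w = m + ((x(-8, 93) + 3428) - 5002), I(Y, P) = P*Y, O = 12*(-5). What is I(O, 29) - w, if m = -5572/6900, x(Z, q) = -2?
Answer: -24293507/15525 ≈ -1564.8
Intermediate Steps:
m = -1393/1725 (m = -5572*1/6900 = -1393/1725 ≈ -0.80754)
O = -60
w = -2719993/15525 (w = (-1393/1725 + ((-2 + 3428) - 5002))/9 = (-1393/1725 + (3426 - 5002))/9 = (-1393/1725 - 1576)/9 = (1/9)*(-2719993/1725) = -2719993/15525 ≈ -175.20)
I(O, 29) - w = 29*(-60) - 1*(-2719993/15525) = -1740 + 2719993/15525 = -24293507/15525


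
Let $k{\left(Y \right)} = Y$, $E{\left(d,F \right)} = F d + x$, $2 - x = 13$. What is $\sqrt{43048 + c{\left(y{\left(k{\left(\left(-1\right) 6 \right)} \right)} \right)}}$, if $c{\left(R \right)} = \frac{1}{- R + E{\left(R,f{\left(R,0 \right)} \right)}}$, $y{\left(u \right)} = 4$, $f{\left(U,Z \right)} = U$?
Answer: $\sqrt{43049} \approx 207.48$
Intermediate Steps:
$x = -11$ ($x = 2 - 13 = -11$)
$E{\left(d,F \right)} = -11 + F d$ ($E{\left(d,F \right)} = F d - 11 = -11 + F d$)
$c{\left(R \right)} = \frac{1}{-11 + R^{2} - R}$ ($c{\left(R \right)} = \frac{1}{- R + \left(-11 + R R\right)} = \frac{1}{- R + \left(-11 + R^{2}\right)} = \frac{1}{-11 + R^{2} - R}$)
$\sqrt{43048 + c{\left(y{\left(k{\left(\left(-1\right) 6 \right)} \right)} \right)}} = \sqrt{43048 + \frac{1}{-11 + 4^{2} - 4}} = \sqrt{43048 + \frac{1}{-11 + 16 - 4}} = \sqrt{43048 + 1^{-1}} = \sqrt{43048 + 1} = \sqrt{43049}$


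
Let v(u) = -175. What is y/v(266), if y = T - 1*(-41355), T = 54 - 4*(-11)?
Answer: -41453/175 ≈ -236.87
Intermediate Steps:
T = 98 (T = 54 + 44 = 98)
y = 41453 (y = 98 - 1*(-41355) = 98 + 41355 = 41453)
y/v(266) = 41453/(-175) = 41453*(-1/175) = -41453/175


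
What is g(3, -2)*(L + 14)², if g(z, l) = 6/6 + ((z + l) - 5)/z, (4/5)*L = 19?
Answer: -22801/48 ≈ -475.02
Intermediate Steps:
L = 95/4 (L = (5/4)*19 = 95/4 ≈ 23.750)
g(z, l) = 1 + (-5 + l + z)/z (g(z, l) = 6*(⅙) + ((l + z) - 5)/z = 1 + (-5 + l + z)/z)
g(3, -2)*(L + 14)² = ((-5 - 2 + 2*3)/3)*(95/4 + 14)² = ((-5 - 2 + 6)/3)*(151/4)² = ((⅓)*(-1))*(22801/16) = -⅓*22801/16 = -22801/48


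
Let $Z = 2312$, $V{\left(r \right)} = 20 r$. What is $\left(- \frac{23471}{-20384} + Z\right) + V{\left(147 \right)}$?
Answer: $\frac{2185311}{416} \approx 5253.1$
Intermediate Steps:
$\left(- \frac{23471}{-20384} + Z\right) + V{\left(147 \right)} = \left(- \frac{23471}{-20384} + 2312\right) + 20 \cdot 147 = \left(\left(-23471\right) \left(- \frac{1}{20384}\right) + 2312\right) + 2940 = \left(\frac{479}{416} + 2312\right) + 2940 = \frac{962271}{416} + 2940 = \frac{2185311}{416}$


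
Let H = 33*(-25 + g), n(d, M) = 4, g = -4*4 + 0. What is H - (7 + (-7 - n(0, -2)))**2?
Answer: -1369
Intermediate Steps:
g = -16 (g = -16 + 0 = -16)
H = -1353 (H = 33*(-25 - 16) = 33*(-41) = -1353)
H - (7 + (-7 - n(0, -2)))**2 = -1353 - (7 + (-7 - 1*4))**2 = -1353 - (7 + (-7 - 4))**2 = -1353 - (7 - 11)**2 = -1353 - 1*(-4)**2 = -1353 - 1*16 = -1353 - 16 = -1369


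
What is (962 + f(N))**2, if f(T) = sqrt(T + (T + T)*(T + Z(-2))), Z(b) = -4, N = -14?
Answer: 925934 + 13468*sqrt(10) ≈ 9.6852e+5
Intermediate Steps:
f(T) = sqrt(T + 2*T*(-4 + T)) (f(T) = sqrt(T + (T + T)*(T - 4)) = sqrt(T + (2*T)*(-4 + T)) = sqrt(T + 2*T*(-4 + T)))
(962 + f(N))**2 = (962 + sqrt(-14*(-7 + 2*(-14))))**2 = (962 + sqrt(-14*(-7 - 28)))**2 = (962 + sqrt(-14*(-35)))**2 = (962 + sqrt(490))**2 = (962 + 7*sqrt(10))**2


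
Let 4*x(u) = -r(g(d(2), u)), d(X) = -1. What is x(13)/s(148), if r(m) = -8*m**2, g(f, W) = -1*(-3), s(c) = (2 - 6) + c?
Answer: 1/8 ≈ 0.12500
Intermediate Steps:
s(c) = -4 + c
g(f, W) = 3
x(u) = 18 (x(u) = (-(-8)*3**2)/4 = (-(-8)*9)/4 = (-1*(-72))/4 = (1/4)*72 = 18)
x(13)/s(148) = 18/(-4 + 148) = 18/144 = 18*(1/144) = 1/8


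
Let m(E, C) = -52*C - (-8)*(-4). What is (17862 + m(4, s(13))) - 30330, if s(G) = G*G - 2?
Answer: -21184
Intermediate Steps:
s(G) = -2 + G**2 (s(G) = G**2 - 2 = -2 + G**2)
m(E, C) = -32 - 52*C (m(E, C) = -52*C - 1*32 = -52*C - 32 = -32 - 52*C)
(17862 + m(4, s(13))) - 30330 = (17862 + (-32 - 52*(-2 + 13**2))) - 30330 = (17862 + (-32 - 52*(-2 + 169))) - 30330 = (17862 + (-32 - 52*167)) - 30330 = (17862 + (-32 - 8684)) - 30330 = (17862 - 8716) - 30330 = 9146 - 30330 = -21184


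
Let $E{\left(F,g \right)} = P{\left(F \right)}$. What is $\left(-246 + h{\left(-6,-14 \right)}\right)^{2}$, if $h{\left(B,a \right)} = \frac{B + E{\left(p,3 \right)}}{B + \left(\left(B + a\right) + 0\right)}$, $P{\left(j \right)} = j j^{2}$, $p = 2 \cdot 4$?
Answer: $\frac{11909401}{169} \approx 70470.0$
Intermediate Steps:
$p = 8$
$P{\left(j \right)} = j^{3}$
$E{\left(F,g \right)} = F^{3}$
$h{\left(B,a \right)} = \frac{512 + B}{a + 2 B}$ ($h{\left(B,a \right)} = \frac{B + 8^{3}}{B + \left(\left(B + a\right) + 0\right)} = \frac{B + 512}{B + \left(B + a\right)} = \frac{512 + B}{a + 2 B}$)
$\left(-246 + h{\left(-6,-14 \right)}\right)^{2} = \left(-246 + \frac{512 - 6}{-14 + 2 \left(-6\right)}\right)^{2} = \left(-246 + \frac{1}{-14 - 12} \cdot 506\right)^{2} = \left(-246 + \frac{1}{-26} \cdot 506\right)^{2} = \left(-246 - \frac{253}{13}\right)^{2} = \left(- \frac{3451}{13}\right)^{2} = \frac{11909401}{169}$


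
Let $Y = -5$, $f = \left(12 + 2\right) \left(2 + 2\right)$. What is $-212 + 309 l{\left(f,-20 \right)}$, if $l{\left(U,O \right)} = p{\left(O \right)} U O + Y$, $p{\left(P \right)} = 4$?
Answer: $-1386077$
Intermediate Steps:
$f = 56$ ($f = 14 \cdot 4 = 56$)
$l{\left(U,O \right)} = -5 + 4 O U$ ($l{\left(U,O \right)} = 4 U O - 5 = 4 O U - 5 = -5 + 4 O U$)
$-212 + 309 l{\left(f,-20 \right)} = -212 + 309 \left(-5 + 4 \left(-20\right) 56\right) = -212 + 309 \left(-5 - 4480\right) = -212 + 309 \left(-4485\right) = -212 - 1385865 = -1386077$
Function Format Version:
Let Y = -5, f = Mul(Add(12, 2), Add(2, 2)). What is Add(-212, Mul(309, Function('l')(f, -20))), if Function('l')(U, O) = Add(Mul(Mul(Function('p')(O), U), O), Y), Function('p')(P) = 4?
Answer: -1386077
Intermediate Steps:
f = 56 (f = Mul(14, 4) = 56)
Function('l')(U, O) = Add(-5, Mul(4, O, U)) (Function('l')(U, O) = Add(Mul(Mul(4, U), O), -5) = Add(Mul(4, O, U), -5) = Add(-5, Mul(4, O, U)))
Add(-212, Mul(309, Function('l')(f, -20))) = Add(-212, Mul(309, Add(-5, Mul(4, -20, 56)))) = Add(-212, Mul(309, Add(-5, -4480))) = Add(-212, Mul(309, -4485)) = Add(-212, -1385865) = -1386077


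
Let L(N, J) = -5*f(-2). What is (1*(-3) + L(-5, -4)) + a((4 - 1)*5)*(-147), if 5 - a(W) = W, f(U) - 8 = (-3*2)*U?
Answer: 1367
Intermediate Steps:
f(U) = 8 - 6*U (f(U) = 8 + (-3*2)*U = 8 - 6*U)
L(N, J) = -100 (L(N, J) = -5*(8 - 6*(-2)) = -5*(8 + 12) = -5*20 = -100)
a(W) = 5 - W
(1*(-3) + L(-5, -4)) + a((4 - 1)*5)*(-147) = (1*(-3) - 100) + (5 - (4 - 1)*5)*(-147) = (-3 - 100) + (5 - 3*5)*(-147) = -103 + (5 - 1*15)*(-147) = -103 + (5 - 15)*(-147) = -103 - 10*(-147) = -103 + 1470 = 1367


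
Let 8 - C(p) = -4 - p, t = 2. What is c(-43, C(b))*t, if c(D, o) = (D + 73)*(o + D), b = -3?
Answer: -2040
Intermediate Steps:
C(p) = 12 + p (C(p) = 8 - (-4 - p) = 8 + (4 + p) = 12 + p)
c(D, o) = (73 + D)*(D + o)
c(-43, C(b))*t = ((-43)**2 + 73*(-43) + 73*(12 - 3) - 43*(12 - 3))*2 = (1849 - 3139 + 73*9 - 43*9)*2 = (1849 - 3139 + 657 - 387)*2 = -1020*2 = -2040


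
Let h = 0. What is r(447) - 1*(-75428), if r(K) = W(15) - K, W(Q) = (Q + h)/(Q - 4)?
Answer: 824806/11 ≈ 74982.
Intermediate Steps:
W(Q) = Q/(-4 + Q) (W(Q) = (Q + 0)/(Q - 4) = Q/(-4 + Q))
r(K) = 15/11 - K (r(K) = 15/(-4 + 15) - K = 15/11 - K)
r(447) - 1*(-75428) = (15/11 - 1*447) - 1*(-75428) = (15/11 - 447) + 75428 = -4902/11 + 75428 = 824806/11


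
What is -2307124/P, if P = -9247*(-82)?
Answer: -1153562/379127 ≈ -3.0427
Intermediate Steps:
P = 758254
-2307124/P = -2307124/758254 = -2307124*1/758254 = -1153562/379127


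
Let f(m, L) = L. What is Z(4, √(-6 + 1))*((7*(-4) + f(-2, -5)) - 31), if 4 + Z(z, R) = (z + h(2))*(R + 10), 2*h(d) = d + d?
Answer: -3584 - 384*I*√5 ≈ -3584.0 - 858.65*I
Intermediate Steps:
h(d) = d (h(d) = (d + d)/2 = (2*d)/2 = d)
Z(z, R) = -4 + (2 + z)*(10 + R) (Z(z, R) = -4 + (z + 2)*(R + 10) = -4 + (2 + z)*(10 + R))
Z(4, √(-6 + 1))*((7*(-4) + f(-2, -5)) - 31) = (16 + 2*√(-6 + 1) + 10*4 + √(-6 + 1)*4)*((7*(-4) - 5) - 31) = (16 + 2*√(-5) + 40 + √(-5)*4)*((-28 - 5) - 31) = (16 + 2*(I*√5) + 40 + (I*√5)*4)*(-33 - 31) = (16 + 2*I*√5 + 40 + 4*I*√5)*(-64) = (56 + 6*I*√5)*(-64) = -3584 - 384*I*√5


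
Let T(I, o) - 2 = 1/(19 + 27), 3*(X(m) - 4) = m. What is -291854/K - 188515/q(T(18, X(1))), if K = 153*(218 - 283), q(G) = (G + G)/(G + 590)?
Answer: -17018625023477/616590 ≈ -2.7601e+7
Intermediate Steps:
X(m) = 4 + m/3
T(I, o) = 93/46 (T(I, o) = 2 + 1/(19 + 27) = 2 + 1/46 = 93/46)
q(G) = 2*G/(590 + G) (q(G) = (2*G)/(590 + G) = 2*G/(590 + G))
K = -9945 (K = 153*(-65) = -9945)
-291854/K - 188515/q(T(18, X(1))) = -291854/(-9945) - 188515/(2*(93/46)/(590 + 93/46)) = -291854*(-1/9945) - 188515/(2*(93/46)/(27233/46)) = 291854/9945 - 188515/(2*(93/46)*(46/27233)) = 291854/9945 - 188515/186/27233 = 291854/9945 - 188515*27233/186 = 291854/9945 - 5133828995/186 = -17018625023477/616590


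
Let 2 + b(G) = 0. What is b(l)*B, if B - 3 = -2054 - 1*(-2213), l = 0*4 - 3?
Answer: -324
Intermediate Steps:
l = -3 (l = 0 - 3 = -3)
B = 162 (B = 3 + (-2054 - 1*(-2213)) = 3 + (-2054 + 2213) = 3 + 159 = 162)
b(G) = -2 (b(G) = -2 + 0 = -2)
b(l)*B = -2*162 = -324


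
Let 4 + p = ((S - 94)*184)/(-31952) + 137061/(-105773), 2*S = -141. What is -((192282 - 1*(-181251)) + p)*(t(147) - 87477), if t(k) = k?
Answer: 13780667776952359635/422457362 ≈ 3.2620e+10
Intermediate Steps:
S = -141/2 (S = (1/2)*(-141) = -141/2 ≈ -70.500)
p = -3674117873/844914724 (p = -4 + (((-141/2 - 94)*184)/(-31952) + 137061/(-105773)) = -4 + (-329/2*184*(-1/31952) + 137061*(-1/105773)) = -4 + (-30268*(-1/31952) - 137061/105773) = -4 + (7567/7988 - 137061/105773) = -4 - 294458977/844914724 = -3674117873/844914724 ≈ -4.3485)
-((192282 - 1*(-181251)) + p)*(t(147) - 87477) = -((192282 - 1*(-181251)) - 3674117873/844914724)*(147 - 87477) = -((192282 + 181251) - 3674117873/844914724)*(-87330) = -(373533 - 3674117873/844914724)*(-87330) = -315599857482019*(-87330)/844914724 = -1*(-13780667776952359635/422457362) = 13780667776952359635/422457362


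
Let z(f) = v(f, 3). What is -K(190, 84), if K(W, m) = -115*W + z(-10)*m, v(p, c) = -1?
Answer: 21934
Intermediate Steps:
z(f) = -1
K(W, m) = -m - 115*W (K(W, m) = -115*W - m = -m - 115*W)
-K(190, 84) = -(-1*84 - 115*190) = -(-84 - 21850) = -1*(-21934) = 21934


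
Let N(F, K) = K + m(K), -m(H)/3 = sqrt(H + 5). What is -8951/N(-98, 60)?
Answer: -35804/201 - 8951*sqrt(65)/1005 ≈ -249.94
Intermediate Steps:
m(H) = -3*sqrt(5 + H) (m(H) = -3*sqrt(H + 5) = -3*sqrt(5 + H))
N(F, K) = K - 3*sqrt(5 + K)
-8951/N(-98, 60) = -8951/(60 - 3*sqrt(5 + 60)) = -8951/(60 - 3*sqrt(65))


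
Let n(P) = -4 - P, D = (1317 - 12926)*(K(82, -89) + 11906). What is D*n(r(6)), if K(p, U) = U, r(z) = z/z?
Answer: 685917765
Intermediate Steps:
r(z) = 1
D = -137183553 (D = (1317 - 12926)*(-89 + 11906) = -11609*11817 = -137183553)
D*n(r(6)) = -137183553*(-4 - 1*1) = -137183553*(-4 - 1) = -137183553*(-5) = 685917765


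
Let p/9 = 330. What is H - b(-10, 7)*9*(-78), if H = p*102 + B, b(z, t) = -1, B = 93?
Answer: 302331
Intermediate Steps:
p = 2970 (p = 9*330 = 2970)
H = 303033 (H = 2970*102 + 93 = 302940 + 93 = 303033)
H - b(-10, 7)*9*(-78) = 303033 - (-1*9)*(-78) = 303033 - (-9)*(-78) = 303033 - 1*702 = 303033 - 702 = 302331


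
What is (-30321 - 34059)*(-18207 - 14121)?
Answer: 2081276640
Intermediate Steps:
(-30321 - 34059)*(-18207 - 14121) = -64380*(-32328) = 2081276640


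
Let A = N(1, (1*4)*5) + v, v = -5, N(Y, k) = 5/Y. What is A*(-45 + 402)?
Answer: 0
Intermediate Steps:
A = 0 (A = 5/1 - 5 = 5*1 - 5 = 5 - 5 = 0)
A*(-45 + 402) = 0*(-45 + 402) = 0*357 = 0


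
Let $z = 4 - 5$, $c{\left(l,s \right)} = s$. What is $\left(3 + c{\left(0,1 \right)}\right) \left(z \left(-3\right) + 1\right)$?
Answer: $16$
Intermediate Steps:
$z = -1$
$\left(3 + c{\left(0,1 \right)}\right) \left(z \left(-3\right) + 1\right) = \left(3 + 1\right) \left(\left(-1\right) \left(-3\right) + 1\right) = 4 \left(3 + 1\right) = 4 \cdot 4 = 16$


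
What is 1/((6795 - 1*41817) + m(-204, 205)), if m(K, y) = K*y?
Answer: -1/76842 ≈ -1.3014e-5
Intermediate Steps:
1/((6795 - 1*41817) + m(-204, 205)) = 1/((6795 - 1*41817) - 204*205) = 1/((6795 - 41817) - 41820) = 1/(-35022 - 41820) = 1/(-76842) = -1/76842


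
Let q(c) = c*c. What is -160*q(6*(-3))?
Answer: -51840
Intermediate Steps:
q(c) = c**2
-160*q(6*(-3)) = -160*(6*(-3))**2 = -160*(-18)**2 = -160*324 = -51840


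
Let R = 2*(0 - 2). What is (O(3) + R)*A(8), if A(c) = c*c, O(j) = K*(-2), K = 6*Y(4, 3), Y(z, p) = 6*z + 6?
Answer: -23296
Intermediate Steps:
Y(z, p) = 6 + 6*z
K = 180 (K = 6*(6 + 6*4) = 6*(6 + 24) = 6*30 = 180)
O(j) = -360 (O(j) = 180*(-2) = -360)
A(c) = c²
R = -4 (R = 2*(-2) = -4)
(O(3) + R)*A(8) = (-360 - 4)*8² = -364*64 = -23296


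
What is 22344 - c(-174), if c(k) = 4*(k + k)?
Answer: 23736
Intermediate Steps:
c(k) = 8*k (c(k) = 4*(2*k) = 8*k)
22344 - c(-174) = 22344 - 8*(-174) = 22344 - 1*(-1392) = 22344 + 1392 = 23736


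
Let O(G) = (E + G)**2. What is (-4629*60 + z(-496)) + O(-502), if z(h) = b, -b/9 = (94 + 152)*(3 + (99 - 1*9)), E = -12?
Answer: -219446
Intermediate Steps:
b = -205902 (b = -9*(94 + 152)*(3 + (99 - 1*9)) = -2214*(3 + (99 - 9)) = -2214*(3 + 90) = -2214*93 = -9*22878 = -205902)
z(h) = -205902
O(G) = (-12 + G)**2
(-4629*60 + z(-496)) + O(-502) = (-4629*60 - 205902) + (-12 - 502)**2 = (-277740 - 205902) + (-514)**2 = -483642 + 264196 = -219446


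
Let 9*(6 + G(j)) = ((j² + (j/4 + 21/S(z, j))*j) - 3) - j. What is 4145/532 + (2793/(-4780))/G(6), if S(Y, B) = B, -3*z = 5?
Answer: 959717/158935 ≈ 6.0384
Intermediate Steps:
z = -5/3 (z = -⅓*5 = -5/3 ≈ -1.6667)
G(j) = -19/3 - j/9 + j²/9 + j*(21/j + j/4)/9 (G(j) = -6 + (((j² + (j/4 + 21/j)*j) - 3) - j)/9 = -6 + (((j² + (21/j + j/4)*j) - 3) - j)/9 = -6 + (((j² + j*(21/j + j/4)) - 3) - j)/9 = -6 + ((-3 + j² + j*(21/j + j/4)) - j)/9 = -6 + (-3 + j² - j + j*(21/j + j/4))/9 = -6 + (-⅓ - j/9 + j²/9 + j*(21/j + j/4)/9) = -19/3 - j/9 + j²/9 + j*(21/j + j/4)/9)
4145/532 + (2793/(-4780))/G(6) = 4145/532 + (2793/(-4780))/(-4 - ⅑*6 + (5/36)*6²) = 4145*(1/532) + (2793*(-1/4780))/(-4 - ⅔ + (5/36)*36) = 4145/532 - 2793/(4780*(-4 - ⅔ + 5)) = 4145/532 - 2793/(4780*⅓) = 4145/532 - 2793/4780*3 = 4145/532 - 8379/4780 = 959717/158935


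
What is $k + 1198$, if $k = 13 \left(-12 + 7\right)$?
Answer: $1133$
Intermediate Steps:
$k = -65$ ($k = 13 \left(-5\right) = -65$)
$k + 1198 = -65 + 1198 = 1133$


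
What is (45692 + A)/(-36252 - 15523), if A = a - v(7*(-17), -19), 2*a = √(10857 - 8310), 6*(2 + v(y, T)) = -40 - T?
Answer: -18279/20710 - 3*√283/103550 ≈ -0.88310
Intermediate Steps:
v(y, T) = -26/3 - T/6 (v(y, T) = -2 + (-40 - T)/6 = -2 + (-20/3 - T/6) = -26/3 - T/6)
a = 3*√283/2 (a = √(10857 - 8310)/2 = √2547/2 = (3*√283)/2 = 3*√283/2 ≈ 25.234)
A = 11/2 + 3*√283/2 (A = 3*√283/2 - (-26/3 - ⅙*(-19)) = 3*√283/2 - (-26/3 + 19/6) = 3*√283/2 - 1*(-11/2) = 3*√283/2 + 11/2 = 11/2 + 3*√283/2 ≈ 30.734)
(45692 + A)/(-36252 - 15523) = (45692 + (11/2 + 3*√283/2))/(-36252 - 15523) = (91395/2 + 3*√283/2)/(-51775) = (91395/2 + 3*√283/2)*(-1/51775) = -18279/20710 - 3*√283/103550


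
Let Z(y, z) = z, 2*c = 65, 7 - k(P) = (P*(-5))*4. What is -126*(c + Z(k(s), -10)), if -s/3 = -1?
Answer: -2835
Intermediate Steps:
s = 3 (s = -3*(-1) = 3)
k(P) = 7 + 20*P (k(P) = 7 - P*(-5)*4 = 7 - (-5*P)*4 = 7 - (-20)*P = 7 + 20*P)
c = 65/2 (c = (½)*65 = 65/2 ≈ 32.500)
-126*(c + Z(k(s), -10)) = -126*(65/2 - 10) = -126*45/2 = -2835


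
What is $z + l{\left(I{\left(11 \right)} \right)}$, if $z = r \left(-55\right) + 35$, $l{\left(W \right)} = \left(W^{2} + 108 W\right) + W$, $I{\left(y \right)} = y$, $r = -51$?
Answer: $4160$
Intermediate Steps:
$l{\left(W \right)} = W^{2} + 109 W$
$z = 2840$ ($z = \left(-51\right) \left(-55\right) + 35 = 2805 + 35 = 2840$)
$z + l{\left(I{\left(11 \right)} \right)} = 2840 + 11 \left(109 + 11\right) = 2840 + 11 \cdot 120 = 2840 + 1320 = 4160$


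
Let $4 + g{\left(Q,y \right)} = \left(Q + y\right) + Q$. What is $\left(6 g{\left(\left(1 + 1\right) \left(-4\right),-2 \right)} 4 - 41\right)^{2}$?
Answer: $323761$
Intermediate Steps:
$g{\left(Q,y \right)} = -4 + y + 2 Q$ ($g{\left(Q,y \right)} = -4 + \left(\left(Q + y\right) + Q\right) = -4 + \left(y + 2 Q\right) = -4 + y + 2 Q$)
$\left(6 g{\left(\left(1 + 1\right) \left(-4\right),-2 \right)} 4 - 41\right)^{2} = \left(6 \left(-4 - 2 + 2 \left(1 + 1\right) \left(-4\right)\right) 4 - 41\right)^{2} = \left(6 \left(-4 - 2 + 2 \cdot 2 \left(-4\right)\right) 4 - 41\right)^{2} = \left(6 \left(-4 - 2 + 2 \left(-8\right)\right) 4 - 41\right)^{2} = \left(6 \left(-4 - 2 - 16\right) 4 - 41\right)^{2} = \left(6 \left(-22\right) 4 - 41\right)^{2} = \left(\left(-132\right) 4 - 41\right)^{2} = \left(-528 - 41\right)^{2} = \left(-569\right)^{2} = 323761$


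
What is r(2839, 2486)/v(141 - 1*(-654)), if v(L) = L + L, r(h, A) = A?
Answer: 1243/795 ≈ 1.5635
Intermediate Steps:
v(L) = 2*L
r(2839, 2486)/v(141 - 1*(-654)) = 2486/((2*(141 - 1*(-654)))) = 2486/((2*(141 + 654))) = 2486/((2*795)) = 2486/1590 = 2486*(1/1590) = 1243/795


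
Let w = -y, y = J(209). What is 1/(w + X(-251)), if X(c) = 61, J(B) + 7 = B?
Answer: -1/141 ≈ -0.0070922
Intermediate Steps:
J(B) = -7 + B
y = 202 (y = -7 + 209 = 202)
w = -202 (w = -1*202 = -202)
1/(w + X(-251)) = 1/(-202 + 61) = 1/(-141) = -1/141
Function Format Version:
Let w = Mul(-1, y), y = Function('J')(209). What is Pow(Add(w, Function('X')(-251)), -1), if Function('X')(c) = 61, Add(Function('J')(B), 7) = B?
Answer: Rational(-1, 141) ≈ -0.0070922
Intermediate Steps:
Function('J')(B) = Add(-7, B)
y = 202 (y = Add(-7, 209) = 202)
w = -202 (w = Mul(-1, 202) = -202)
Pow(Add(w, Function('X')(-251)), -1) = Pow(Add(-202, 61), -1) = Pow(-141, -1) = Rational(-1, 141)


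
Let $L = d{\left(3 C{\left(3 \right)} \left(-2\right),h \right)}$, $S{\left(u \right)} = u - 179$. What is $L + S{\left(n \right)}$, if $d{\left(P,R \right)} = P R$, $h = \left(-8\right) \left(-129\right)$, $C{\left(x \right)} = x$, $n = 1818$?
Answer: $-16937$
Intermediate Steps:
$h = 1032$
$S{\left(u \right)} = -179 + u$ ($S{\left(u \right)} = u - 179 = -179 + u$)
$L = -18576$ ($L = 3 \cdot 3 \left(-2\right) 1032 = 9 \left(-2\right) 1032 = \left(-18\right) 1032 = -18576$)
$L + S{\left(n \right)} = -18576 + \left(-179 + 1818\right) = -18576 + 1639 = -16937$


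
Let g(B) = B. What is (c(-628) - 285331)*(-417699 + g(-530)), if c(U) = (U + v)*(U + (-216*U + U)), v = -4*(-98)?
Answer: 13384098796047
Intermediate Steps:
v = 392
c(U) = -214*U*(392 + U) (c(U) = (U + 392)*(U + (-216*U + U)) = (392 + U)*(U - 215*U) = (392 + U)*(-214*U) = -214*U*(392 + U))
(c(-628) - 285331)*(-417699 + g(-530)) = (-214*(-628)*(392 - 628) - 285331)*(-417699 - 530) = (-214*(-628)*(-236) - 285331)*(-418229) = (-31716512 - 285331)*(-418229) = -32001843*(-418229) = 13384098796047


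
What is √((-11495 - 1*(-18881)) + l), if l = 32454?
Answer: 4*√2490 ≈ 199.60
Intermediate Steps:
√((-11495 - 1*(-18881)) + l) = √((-11495 - 1*(-18881)) + 32454) = √((-11495 + 18881) + 32454) = √(7386 + 32454) = √39840 = 4*√2490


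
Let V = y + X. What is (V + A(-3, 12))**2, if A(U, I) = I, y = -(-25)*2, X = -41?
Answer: 441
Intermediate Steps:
y = 50 (y = -5*(-10) = 50)
V = 9 (V = 50 - 41 = 9)
(V + A(-3, 12))**2 = (9 + 12)**2 = 21**2 = 441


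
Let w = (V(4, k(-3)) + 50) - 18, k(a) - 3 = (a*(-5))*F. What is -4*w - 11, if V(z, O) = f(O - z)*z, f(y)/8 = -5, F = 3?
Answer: 501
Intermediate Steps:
f(y) = -40 (f(y) = 8*(-5) = -40)
k(a) = 3 - 15*a (k(a) = 3 + (a*(-5))*3 = 3 - 5*a*3 = 3 - 15*a)
V(z, O) = -40*z
w = -128 (w = (-40*4 + 50) - 18 = (-160 + 50) - 18 = -110 - 18 = -128)
-4*w - 11 = -4*(-128) - 11 = 512 - 11 = 501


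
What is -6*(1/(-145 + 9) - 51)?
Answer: 20811/68 ≈ 306.04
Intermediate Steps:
-6*(1/(-145 + 9) - 51) = -6*(1/(-136) - 51) = -6*(-1/136 - 51) = -6*(-6937/136) = 20811/68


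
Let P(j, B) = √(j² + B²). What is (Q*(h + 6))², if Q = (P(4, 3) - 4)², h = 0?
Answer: 36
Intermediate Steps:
P(j, B) = √(B² + j²)
Q = 1 (Q = (√(3² + 4²) - 4)² = (√(9 + 16) - 4)² = (√25 - 4)² = (5 - 4)² = 1² = 1)
(Q*(h + 6))² = (1*(0 + 6))² = (1*6)² = 6² = 36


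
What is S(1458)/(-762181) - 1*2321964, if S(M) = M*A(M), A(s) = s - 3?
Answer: -1769758964874/762181 ≈ -2.3220e+6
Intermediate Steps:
A(s) = -3 + s
S(M) = M*(-3 + M)
S(1458)/(-762181) - 1*2321964 = (1458*(-3 + 1458))/(-762181) - 1*2321964 = (1458*1455)*(-1/762181) - 2321964 = 2121390*(-1/762181) - 2321964 = -2121390/762181 - 2321964 = -1769758964874/762181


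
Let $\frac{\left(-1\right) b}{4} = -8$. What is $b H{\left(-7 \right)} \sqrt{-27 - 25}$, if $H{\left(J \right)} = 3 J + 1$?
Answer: $- 1280 i \sqrt{13} \approx - 4615.1 i$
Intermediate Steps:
$b = 32$ ($b = \left(-4\right) \left(-8\right) = 32$)
$H{\left(J \right)} = 1 + 3 J$
$b H{\left(-7 \right)} \sqrt{-27 - 25} = 32 \left(1 + 3 \left(-7\right)\right) \sqrt{-27 - 25} = 32 \left(1 - 21\right) \sqrt{-52} = 32 \left(-20\right) 2 i \sqrt{13} = - 640 \cdot 2 i \sqrt{13} = - 1280 i \sqrt{13}$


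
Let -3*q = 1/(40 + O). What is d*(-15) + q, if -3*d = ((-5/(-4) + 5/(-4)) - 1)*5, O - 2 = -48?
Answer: -449/18 ≈ -24.944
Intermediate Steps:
O = -46 (O = 2 - 48 = -46)
q = 1/18 (q = -1/(3*(40 - 46)) = -1/3/(-6) = -1/3*(-1/6) = 1/18 ≈ 0.055556)
d = 5/3 (d = -((-5/(-4) + 5/(-4)) - 1)*5/3 = -((-5*(-1/4) + 5*(-1/4)) - 1)*5/3 = -((5/4 - 5/4) - 1)*5/3 = -(0 - 1)*5/3 = -(-1)*5/3 = -1/3*(-5) = 5/3 ≈ 1.6667)
d*(-15) + q = (5/3)*(-15) + 1/18 = -25 + 1/18 = -449/18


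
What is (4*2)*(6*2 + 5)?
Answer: 136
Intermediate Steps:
(4*2)*(6*2 + 5) = 8*(12 + 5) = 8*17 = 136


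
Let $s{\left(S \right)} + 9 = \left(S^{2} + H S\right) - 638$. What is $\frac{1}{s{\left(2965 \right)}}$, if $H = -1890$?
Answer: $\frac{1}{3186728} \approx 3.138 \cdot 10^{-7}$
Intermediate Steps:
$s{\left(S \right)} = -647 + S^{2} - 1890 S$ ($s{\left(S \right)} = -9 - \left(638 - S^{2} + 1890 S\right) = -647 + S^{2} - 1890 S$)
$\frac{1}{s{\left(2965 \right)}} = \frac{1}{-647 + 2965^{2} - 5603850} = \frac{1}{-647 + 8791225 - 5603850} = \frac{1}{3186728}$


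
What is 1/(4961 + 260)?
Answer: 1/5221 ≈ 0.00019153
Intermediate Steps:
1/(4961 + 260) = 1/5221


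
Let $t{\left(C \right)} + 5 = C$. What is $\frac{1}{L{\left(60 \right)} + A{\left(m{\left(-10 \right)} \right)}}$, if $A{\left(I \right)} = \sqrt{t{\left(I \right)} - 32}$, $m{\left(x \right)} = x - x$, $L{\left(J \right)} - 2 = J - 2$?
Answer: $\frac{60}{3637} - \frac{i \sqrt{37}}{3637} \approx 0.016497 - 0.0016725 i$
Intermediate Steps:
$L{\left(J \right)} = J$ ($L{\left(J \right)} = 2 + \left(J - 2\right) = 2 + \left(-2 + J\right) = J$)
$m{\left(x \right)} = 0$
$t{\left(C \right)} = -5 + C$
$A{\left(I \right)} = \sqrt{-37 + I}$ ($A{\left(I \right)} = \sqrt{\left(-5 + I\right) - 32} = \sqrt{-37 + I}$)
$\frac{1}{L{\left(60 \right)} + A{\left(m{\left(-10 \right)} \right)}} = \frac{1}{60 + \sqrt{-37 + 0}} = \frac{1}{60 + \sqrt{-37}} = \frac{1}{60 + i \sqrt{37}}$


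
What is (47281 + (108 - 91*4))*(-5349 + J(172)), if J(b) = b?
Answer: -243448425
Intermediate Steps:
(47281 + (108 - 91*4))*(-5349 + J(172)) = (47281 + (108 - 91*4))*(-5349 + 172) = (47281 + (108 - 364))*(-5177) = (47281 - 256)*(-5177) = 47025*(-5177) = -243448425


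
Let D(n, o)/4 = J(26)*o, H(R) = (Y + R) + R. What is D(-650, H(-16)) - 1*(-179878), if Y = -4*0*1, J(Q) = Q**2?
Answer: 93350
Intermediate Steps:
Y = 0 (Y = 0*1 = 0)
H(R) = 2*R (H(R) = (0 + R) + R = R + R = 2*R)
D(n, o) = 2704*o (D(n, o) = 4*(26**2*o) = 4*(676*o) = 2704*o)
D(-650, H(-16)) - 1*(-179878) = 2704*(2*(-16)) - 1*(-179878) = 2704*(-32) + 179878 = -86528 + 179878 = 93350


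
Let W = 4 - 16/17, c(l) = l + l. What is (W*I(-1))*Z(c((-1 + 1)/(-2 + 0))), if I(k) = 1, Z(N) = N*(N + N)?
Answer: 0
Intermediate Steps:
c(l) = 2*l
Z(N) = 2*N² (Z(N) = N*(2*N) = 2*N²)
W = 52/17 (W = 4 - 16/17 = 52/17 ≈ 3.0588)
(W*I(-1))*Z(c((-1 + 1)/(-2 + 0))) = ((52/17)*1)*(2*(2*((-1 + 1)/(-2 + 0)))²) = 52*(2*(2*(0/(-2)))²)/17 = 52*(2*(2*(0*(-½)))²)/17 = 52*(2*(2*0)²)/17 = 52*(2*0²)/17 = 52*(2*0)/17 = (52/17)*0 = 0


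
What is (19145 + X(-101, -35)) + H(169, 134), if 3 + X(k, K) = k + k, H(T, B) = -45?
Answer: 18895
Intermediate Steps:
X(k, K) = -3 + 2*k (X(k, K) = -3 + (k + k) = -3 + 2*k)
(19145 + X(-101, -35)) + H(169, 134) = (19145 + (-3 + 2*(-101))) - 45 = (19145 + (-3 - 202)) - 45 = (19145 - 205) - 45 = 18940 - 45 = 18895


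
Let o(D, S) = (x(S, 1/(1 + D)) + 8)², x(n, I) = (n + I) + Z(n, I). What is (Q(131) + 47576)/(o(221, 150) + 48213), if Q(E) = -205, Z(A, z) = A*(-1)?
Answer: 2334632364/2379287221 ≈ 0.98123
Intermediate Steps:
Z(A, z) = -A
x(n, I) = I (x(n, I) = (n + I) - n = (I + n) - n = I)
o(D, S) = (8 + 1/(1 + D))² (o(D, S) = (1/(1 + D) + 8)² = (8 + 1/(1 + D))²)
(Q(131) + 47576)/(o(221, 150) + 48213) = (-205 + 47576)/((9 + 8*221)²/(1 + 221)² + 48213) = 47371/((9 + 1768)²/222² + 48213) = 47371/((1/49284)*1777² + 48213) = 47371/((1/49284)*3157729 + 48213) = 47371/(3157729/49284 + 48213) = 47371/(2379287221/49284) = 47371*(49284/2379287221) = 2334632364/2379287221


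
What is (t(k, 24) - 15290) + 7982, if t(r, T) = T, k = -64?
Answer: -7284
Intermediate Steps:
(t(k, 24) - 15290) + 7982 = (24 - 15290) + 7982 = -15266 + 7982 = -7284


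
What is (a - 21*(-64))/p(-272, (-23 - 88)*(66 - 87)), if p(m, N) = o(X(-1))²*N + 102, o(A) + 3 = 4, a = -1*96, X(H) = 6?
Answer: 416/811 ≈ 0.51295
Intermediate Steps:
a = -96
o(A) = 1 (o(A) = -3 + 4 = 1)
p(m, N) = 102 + N (p(m, N) = 1²*N + 102 = 1*N + 102 = N + 102 = 102 + N)
(a - 21*(-64))/p(-272, (-23 - 88)*(66 - 87)) = (-96 - 21*(-64))/(102 + (-23 - 88)*(66 - 87)) = (-96 + 1344)/(102 - 111*(-21)) = 1248/(102 + 2331) = 1248/2433 = 1248*(1/2433) = 416/811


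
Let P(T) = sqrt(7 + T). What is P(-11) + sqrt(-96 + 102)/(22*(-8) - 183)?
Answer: 2*I - sqrt(6)/359 ≈ -0.0068231 + 2.0*I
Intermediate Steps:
P(-11) + sqrt(-96 + 102)/(22*(-8) - 183) = sqrt(7 - 11) + sqrt(-96 + 102)/(22*(-8) - 183) = sqrt(-4) + sqrt(6)/(-176 - 183) = 2*I + sqrt(6)/(-359) = 2*I - sqrt(6)/359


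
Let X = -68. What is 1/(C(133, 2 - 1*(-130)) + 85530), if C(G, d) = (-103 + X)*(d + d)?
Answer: 1/40386 ≈ 2.4761e-5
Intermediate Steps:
C(G, d) = -342*d (C(G, d) = (-103 - 68)*(d + d) = -342*d)
1/(C(133, 2 - 1*(-130)) + 85530) = 1/(-342*(2 - 1*(-130)) + 85530) = 1/(-342*(2 + 130) + 85530) = 1/(-342*132 + 85530) = 1/(-45144 + 85530) = 1/40386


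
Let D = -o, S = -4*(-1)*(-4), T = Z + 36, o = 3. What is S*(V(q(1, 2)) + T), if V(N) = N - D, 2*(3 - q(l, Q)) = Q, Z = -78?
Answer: 592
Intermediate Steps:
q(l, Q) = 3 - Q/2
T = -42 (T = -78 + 36 = -42)
S = -16 (S = 4*(-4) = -16)
D = -3 (D = -1*3 = -3)
V(N) = 3 + N (V(N) = N - 1*(-3) = N + 3 = 3 + N)
S*(V(q(1, 2)) + T) = -16*((3 + (3 - ½*2)) - 42) = -16*((3 + (3 - 1)) - 42) = -16*((3 + 2) - 42) = -16*(5 - 42) = -16*(-37) = 592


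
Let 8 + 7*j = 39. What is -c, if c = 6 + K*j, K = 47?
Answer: -1499/7 ≈ -214.14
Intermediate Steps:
j = 31/7 (j = -8/7 + (⅐)*39 = -8/7 + 39/7 = 31/7 ≈ 4.4286)
c = 1499/7 (c = 6 + 47*(31/7) = 6 + 1457/7 = 1499/7 ≈ 214.14)
-c = -1*1499/7 = -1499/7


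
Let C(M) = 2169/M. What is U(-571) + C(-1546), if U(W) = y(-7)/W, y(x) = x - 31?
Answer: -1179751/882766 ≈ -1.3364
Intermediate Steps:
y(x) = -31 + x
U(W) = -38/W (U(W) = (-31 - 7)/W = -38/W)
U(-571) + C(-1546) = -38/(-571) + 2169/(-1546) = -38*(-1/571) + 2169*(-1/1546) = 38/571 - 2169/1546 = -1179751/882766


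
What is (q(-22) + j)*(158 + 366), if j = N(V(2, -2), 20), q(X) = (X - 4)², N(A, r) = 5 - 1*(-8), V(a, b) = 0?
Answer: 361036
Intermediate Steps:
N(A, r) = 13 (N(A, r) = 5 + 8 = 13)
q(X) = (-4 + X)²
j = 13
(q(-22) + j)*(158 + 366) = ((-4 - 22)² + 13)*(158 + 366) = ((-26)² + 13)*524 = (676 + 13)*524 = 689*524 = 361036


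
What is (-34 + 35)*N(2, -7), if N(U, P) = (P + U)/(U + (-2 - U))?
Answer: 5/2 ≈ 2.5000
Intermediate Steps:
N(U, P) = -P/2 - U/2 (N(U, P) = (P + U)/(-2) = (P + U)*(-½) = -P/2 - U/2)
(-34 + 35)*N(2, -7) = (-34 + 35)*(-½*(-7) - ½*2) = 1*(7/2 - 1) = 1*(5/2) = 5/2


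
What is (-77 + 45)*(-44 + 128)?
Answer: -2688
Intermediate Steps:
(-77 + 45)*(-44 + 128) = -32*84 = -2688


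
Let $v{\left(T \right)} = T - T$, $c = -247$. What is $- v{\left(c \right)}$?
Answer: $0$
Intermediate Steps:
$v{\left(T \right)} = 0$
$- v{\left(c \right)} = \left(-1\right) 0 = 0$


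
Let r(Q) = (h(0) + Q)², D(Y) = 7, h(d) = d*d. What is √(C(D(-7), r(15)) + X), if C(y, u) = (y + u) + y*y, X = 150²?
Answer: √22781 ≈ 150.93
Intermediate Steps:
h(d) = d²
r(Q) = Q² (r(Q) = (0² + Q)² = (0 + Q)² = Q²)
X = 22500
C(y, u) = u + y + y² (C(y, u) = (u + y) + y² = u + y + y²)
√(C(D(-7), r(15)) + X) = √((15² + 7 + 7²) + 22500) = √((225 + 7 + 49) + 22500) = √(281 + 22500) = √22781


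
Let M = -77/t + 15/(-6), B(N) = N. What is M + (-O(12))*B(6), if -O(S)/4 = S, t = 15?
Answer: 8411/30 ≈ 280.37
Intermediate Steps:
O(S) = -4*S
M = -229/30 (M = -77/15 + 15/(-6) = -77*1/15 + 15*(-1/6) = -77/15 - 5/2 = -229/30 ≈ -7.6333)
M + (-O(12))*B(6) = -229/30 - (-4)*12*6 = -229/30 - 1*(-48)*6 = -229/30 + 48*6 = -229/30 + 288 = 8411/30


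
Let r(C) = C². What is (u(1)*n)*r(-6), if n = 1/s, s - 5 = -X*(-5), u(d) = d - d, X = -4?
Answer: 0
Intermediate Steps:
u(d) = 0
s = -15 (s = 5 - 1*(-4)*(-5) = 5 + 4*(-5) = 5 - 20 = -15)
n = -1/15 (n = 1/(-15) = -1/15 ≈ -0.066667)
(u(1)*n)*r(-6) = (0*(-1/15))*(-6)² = 0*36 = 0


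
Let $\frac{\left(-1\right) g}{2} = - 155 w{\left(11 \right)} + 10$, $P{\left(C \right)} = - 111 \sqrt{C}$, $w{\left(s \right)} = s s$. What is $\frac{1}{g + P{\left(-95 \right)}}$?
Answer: $\frac{i}{111 \sqrt{95} + 37490 i} \approx 2.6652 \cdot 10^{-5} + 7.6912 \cdot 10^{-7} i$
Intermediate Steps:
$w{\left(s \right)} = s^{2}$
$g = 37490$ ($g = - 2 \left(- 155 \cdot 11^{2} + 10\right) = - 2 \left(\left(-155\right) 121 + 10\right) = - 2 \left(-18755 + 10\right) = \left(-2\right) \left(-18745\right) = 37490$)
$\frac{1}{g + P{\left(-95 \right)}} = \frac{1}{37490 - 111 \sqrt{-95}} = \frac{1}{37490 - 111 i \sqrt{95}}$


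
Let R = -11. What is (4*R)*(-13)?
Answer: 572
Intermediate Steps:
(4*R)*(-13) = (4*(-11))*(-13) = -44*(-13) = 572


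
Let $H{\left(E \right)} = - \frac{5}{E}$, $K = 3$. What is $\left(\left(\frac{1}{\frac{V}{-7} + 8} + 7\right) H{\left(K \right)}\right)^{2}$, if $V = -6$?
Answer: $\frac{540225}{3844} \approx 140.54$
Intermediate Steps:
$\left(\left(\frac{1}{\frac{V}{-7} + 8} + 7\right) H{\left(K \right)}\right)^{2} = \left(\left(\frac{1}{- \frac{6}{-7} + 8} + 7\right) \left(- \frac{5}{3}\right)\right)^{2} = \left(\left(\frac{1}{\left(-6\right) \left(- \frac{1}{7}\right) + 8} + 7\right) \left(\left(-5\right) \frac{1}{3}\right)\right)^{2} = \left(\left(\frac{1}{\frac{6}{7} + 8} + 7\right) \left(- \frac{5}{3}\right)\right)^{2} = \left(\left(\frac{1}{\frac{62}{7}} + 7\right) \left(- \frac{5}{3}\right)\right)^{2} = \left(\left(\frac{7}{62} + 7\right) \left(- \frac{5}{3}\right)\right)^{2} = \left(\frac{441}{62} \left(- \frac{5}{3}\right)\right)^{2} = \left(- \frac{735}{62}\right)^{2} = \frac{540225}{3844}$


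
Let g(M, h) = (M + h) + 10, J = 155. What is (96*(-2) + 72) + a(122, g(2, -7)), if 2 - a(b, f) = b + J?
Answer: -395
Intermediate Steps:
g(M, h) = 10 + M + h
a(b, f) = -153 - b (a(b, f) = 2 - (b + 155) = 2 - (155 + b) = 2 + (-155 - b) = -153 - b)
(96*(-2) + 72) + a(122, g(2, -7)) = (96*(-2) + 72) + (-153 - 1*122) = (-192 + 72) + (-153 - 122) = -120 - 275 = -395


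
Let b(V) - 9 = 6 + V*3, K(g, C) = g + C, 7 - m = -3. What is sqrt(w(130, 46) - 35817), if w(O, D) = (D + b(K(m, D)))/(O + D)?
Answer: I*sqrt(69339193)/44 ≈ 189.25*I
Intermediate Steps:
m = 10 (m = 7 - 1*(-3) = 7 + 3 = 10)
K(g, C) = C + g
b(V) = 15 + 3*V (b(V) = 9 + (6 + V*3) = 9 + (6 + 3*V) = 15 + 3*V)
w(O, D) = (45 + 4*D)/(D + O) (w(O, D) = (D + (15 + 3*(D + 10)))/(O + D) = (D + (15 + 3*(10 + D)))/(D + O) = (D + (15 + (30 + 3*D)))/(D + O) = (D + (45 + 3*D))/(D + O) = (45 + 4*D)/(D + O))
sqrt(w(130, 46) - 35817) = sqrt((45 + 4*46)/(46 + 130) - 35817) = sqrt((45 + 184)/176 - 35817) = sqrt((1/176)*229 - 35817) = sqrt(229/176 - 35817) = sqrt(-6303563/176) = I*sqrt(69339193)/44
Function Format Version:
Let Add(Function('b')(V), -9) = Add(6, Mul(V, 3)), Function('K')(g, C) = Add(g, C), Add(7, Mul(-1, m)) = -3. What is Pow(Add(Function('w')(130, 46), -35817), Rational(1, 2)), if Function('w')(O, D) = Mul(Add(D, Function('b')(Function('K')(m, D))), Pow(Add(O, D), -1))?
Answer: Mul(Rational(1, 44), I, Pow(69339193, Rational(1, 2))) ≈ Mul(189.25, I)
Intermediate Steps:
m = 10 (m = Add(7, Mul(-1, -3)) = Add(7, 3) = 10)
Function('K')(g, C) = Add(C, g)
Function('b')(V) = Add(15, Mul(3, V)) (Function('b')(V) = Add(9, Add(6, Mul(V, 3))) = Add(9, Add(6, Mul(3, V))) = Add(15, Mul(3, V)))
Function('w')(O, D) = Mul(Pow(Add(D, O), -1), Add(45, Mul(4, D))) (Function('w')(O, D) = Mul(Add(D, Add(15, Mul(3, Add(D, 10)))), Pow(Add(O, D), -1)) = Mul(Add(D, Add(15, Mul(3, Add(10, D)))), Pow(Add(D, O), -1)) = Mul(Add(D, Add(15, Add(30, Mul(3, D)))), Pow(Add(D, O), -1)) = Mul(Add(D, Add(45, Mul(3, D))), Pow(Add(D, O), -1)) = Mul(Add(45, Mul(4, D)), Pow(Add(D, O), -1)) = Mul(Pow(Add(D, O), -1), Add(45, Mul(4, D))))
Pow(Add(Function('w')(130, 46), -35817), Rational(1, 2)) = Pow(Add(Mul(Pow(Add(46, 130), -1), Add(45, Mul(4, 46))), -35817), Rational(1, 2)) = Pow(Add(Mul(Pow(176, -1), Add(45, 184)), -35817), Rational(1, 2)) = Pow(Add(Mul(Rational(1, 176), 229), -35817), Rational(1, 2)) = Pow(Add(Rational(229, 176), -35817), Rational(1, 2)) = Pow(Rational(-6303563, 176), Rational(1, 2)) = Mul(Rational(1, 44), I, Pow(69339193, Rational(1, 2)))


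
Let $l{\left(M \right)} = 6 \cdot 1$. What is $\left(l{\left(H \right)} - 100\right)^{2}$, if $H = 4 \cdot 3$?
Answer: $8836$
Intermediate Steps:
$H = 12$
$l{\left(M \right)} = 6$
$\left(l{\left(H \right)} - 100\right)^{2} = \left(6 - 100\right)^{2} = \left(-94\right)^{2} = 8836$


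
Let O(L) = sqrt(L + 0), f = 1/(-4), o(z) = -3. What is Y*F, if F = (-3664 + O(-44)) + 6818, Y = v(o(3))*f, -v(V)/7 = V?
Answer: -33117/2 - 21*I*sqrt(11)/2 ≈ -16559.0 - 34.825*I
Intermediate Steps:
f = -1/4 ≈ -0.25000
O(L) = sqrt(L)
v(V) = -7*V
Y = -21/4 (Y = -7*(-3)*(-1/4) = 21*(-1/4) = -21/4 ≈ -5.2500)
F = 3154 + 2*I*sqrt(11) (F = (-3664 + sqrt(-44)) + 6818 = (-3664 + 2*I*sqrt(11)) + 6818 = 3154 + 2*I*sqrt(11) ≈ 3154.0 + 6.6332*I)
Y*F = -21*(3154 + 2*I*sqrt(11))/4 = -33117/2 - 21*I*sqrt(11)/2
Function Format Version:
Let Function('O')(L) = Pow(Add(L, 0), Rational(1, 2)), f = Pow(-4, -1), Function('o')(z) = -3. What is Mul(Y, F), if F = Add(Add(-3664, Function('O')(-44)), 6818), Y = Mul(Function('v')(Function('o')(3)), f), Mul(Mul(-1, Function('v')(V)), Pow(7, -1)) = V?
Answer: Add(Rational(-33117, 2), Mul(Rational(-21, 2), I, Pow(11, Rational(1, 2)))) ≈ Add(-16559., Mul(-34.825, I))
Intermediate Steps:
f = Rational(-1, 4) ≈ -0.25000
Function('O')(L) = Pow(L, Rational(1, 2))
Function('v')(V) = Mul(-7, V)
Y = Rational(-21, 4) (Y = Mul(Mul(-7, -3), Rational(-1, 4)) = Mul(21, Rational(-1, 4)) = Rational(-21, 4) ≈ -5.2500)
F = Add(3154, Mul(2, I, Pow(11, Rational(1, 2)))) (F = Add(Add(-3664, Pow(-44, Rational(1, 2))), 6818) = Add(Add(-3664, Mul(2, I, Pow(11, Rational(1, 2)))), 6818) = Add(3154, Mul(2, I, Pow(11, Rational(1, 2)))) ≈ Add(3154.0, Mul(6.6332, I)))
Mul(Y, F) = Mul(Rational(-21, 4), Add(3154, Mul(2, I, Pow(11, Rational(1, 2))))) = Add(Rational(-33117, 2), Mul(Rational(-21, 2), I, Pow(11, Rational(1, 2))))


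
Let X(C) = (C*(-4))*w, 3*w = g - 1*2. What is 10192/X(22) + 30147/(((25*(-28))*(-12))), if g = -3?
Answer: 2250859/30800 ≈ 73.080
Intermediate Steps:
w = -5/3 (w = (-3 - 1*2)/3 = (-3 - 2)/3 = (⅓)*(-5) = -5/3 ≈ -1.6667)
X(C) = 20*C/3 (X(C) = (C*(-4))*(-5/3) = -4*C*(-5/3) = 20*C/3)
10192/X(22) + 30147/(((25*(-28))*(-12))) = 10192/(((20/3)*22)) + 30147/(((25*(-28))*(-12))) = 10192/(440/3) + 30147/((-700*(-12))) = 10192*(3/440) + 30147/8400 = 3822/55 + 30147*(1/8400) = 3822/55 + 10049/2800 = 2250859/30800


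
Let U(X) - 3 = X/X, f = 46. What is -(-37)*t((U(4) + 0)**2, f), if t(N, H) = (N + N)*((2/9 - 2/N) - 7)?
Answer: -73556/9 ≈ -8172.9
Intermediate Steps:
U(X) = 4 (U(X) = 3 + X/X = 3 + 1 = 4)
t(N, H) = 2*N*(-61/9 - 2/N) (t(N, H) = (2*N)*((2*(1/9) - 2/N) - 7) = (2*N)*((2/9 - 2/N) - 7) = (2*N)*(-61/9 - 2/N) = 2*N*(-61/9 - 2/N))
-(-37)*t((U(4) + 0)**2, f) = -(-37)*(-4 - 122*(4 + 0)**2/9) = -(-37)*(-4 - 122/9*4**2) = -(-37)*(-4 - 122/9*16) = -(-37)*(-4 - 1952/9) = -(-37)*(-1988)/9 = -1*73556/9 = -73556/9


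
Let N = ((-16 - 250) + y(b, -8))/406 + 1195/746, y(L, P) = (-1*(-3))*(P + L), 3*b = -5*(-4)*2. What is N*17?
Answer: 2538695/151438 ≈ 16.764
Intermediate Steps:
b = 40/3 (b = (-5*(-4)*2)/3 = (20*2)/3 = (⅓)*40 = 40/3 ≈ 13.333)
y(L, P) = 3*L + 3*P (y(L, P) = 3*(L + P) = 3*L + 3*P)
N = 149335/151438 (N = ((-16 - 250) + (3*(40/3) + 3*(-8)))/406 + 1195/746 = (-266 + (40 - 24))*(1/406) + 1195*(1/746) = (-266 + 16)*(1/406) + 1195/746 = -250*1/406 + 1195/746 = -125/203 + 1195/746 = 149335/151438 ≈ 0.98611)
N*17 = (149335/151438)*17 = 2538695/151438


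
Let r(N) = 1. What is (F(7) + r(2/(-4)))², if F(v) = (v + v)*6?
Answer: 7225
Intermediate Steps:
F(v) = 12*v (F(v) = (2*v)*6 = 12*v)
(F(7) + r(2/(-4)))² = (12*7 + 1)² = (84 + 1)² = 85² = 7225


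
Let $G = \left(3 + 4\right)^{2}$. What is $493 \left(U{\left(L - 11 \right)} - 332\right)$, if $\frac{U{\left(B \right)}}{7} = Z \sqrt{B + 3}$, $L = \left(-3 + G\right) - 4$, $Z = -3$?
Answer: $-163676 - 10353 \sqrt{34} \approx -2.2404 \cdot 10^{5}$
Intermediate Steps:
$G = 49$ ($G = 7^{2} = 49$)
$L = 42$ ($L = \left(-3 + 49\right) - 4 = 46 - 4 = 42$)
$U{\left(B \right)} = - 21 \sqrt{3 + B}$ ($U{\left(B \right)} = 7 \left(- 3 \sqrt{B + 3}\right) = 7 \left(- 3 \sqrt{3 + B}\right) = - 21 \sqrt{3 + B}$)
$493 \left(U{\left(L - 11 \right)} - 332\right) = 493 \left(- 21 \sqrt{3 + \left(42 - 11\right)} - 332\right) = 493 \left(- 21 \sqrt{3 + 31} - 332\right) = 493 \left(- 21 \sqrt{34} - 332\right) = 493 \left(-332 - 21 \sqrt{34}\right) = -163676 - 10353 \sqrt{34}$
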